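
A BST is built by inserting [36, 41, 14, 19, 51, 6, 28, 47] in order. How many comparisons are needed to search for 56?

Search path for 56: 36 -> 41 -> 51
Found: False
Comparisons: 3


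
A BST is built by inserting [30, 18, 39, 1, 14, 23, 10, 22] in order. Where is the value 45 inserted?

Starting tree (level order): [30, 18, 39, 1, 23, None, None, None, 14, 22, None, 10]
Insertion path: 30 -> 39
Result: insert 45 as right child of 39
Final tree (level order): [30, 18, 39, 1, 23, None, 45, None, 14, 22, None, None, None, 10]


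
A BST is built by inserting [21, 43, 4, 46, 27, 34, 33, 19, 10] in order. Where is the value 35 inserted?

Starting tree (level order): [21, 4, 43, None, 19, 27, 46, 10, None, None, 34, None, None, None, None, 33]
Insertion path: 21 -> 43 -> 27 -> 34
Result: insert 35 as right child of 34
Final tree (level order): [21, 4, 43, None, 19, 27, 46, 10, None, None, 34, None, None, None, None, 33, 35]


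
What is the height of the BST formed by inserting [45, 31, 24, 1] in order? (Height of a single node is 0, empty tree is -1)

Insertion order: [45, 31, 24, 1]
Tree (level-order array): [45, 31, None, 24, None, 1]
Compute height bottom-up (empty subtree = -1):
  height(1) = 1 + max(-1, -1) = 0
  height(24) = 1 + max(0, -1) = 1
  height(31) = 1 + max(1, -1) = 2
  height(45) = 1 + max(2, -1) = 3
Height = 3


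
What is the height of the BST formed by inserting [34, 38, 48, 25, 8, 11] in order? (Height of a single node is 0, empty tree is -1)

Insertion order: [34, 38, 48, 25, 8, 11]
Tree (level-order array): [34, 25, 38, 8, None, None, 48, None, 11]
Compute height bottom-up (empty subtree = -1):
  height(11) = 1 + max(-1, -1) = 0
  height(8) = 1 + max(-1, 0) = 1
  height(25) = 1 + max(1, -1) = 2
  height(48) = 1 + max(-1, -1) = 0
  height(38) = 1 + max(-1, 0) = 1
  height(34) = 1 + max(2, 1) = 3
Height = 3


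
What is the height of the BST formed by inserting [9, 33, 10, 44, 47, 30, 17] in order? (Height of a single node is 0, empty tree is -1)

Insertion order: [9, 33, 10, 44, 47, 30, 17]
Tree (level-order array): [9, None, 33, 10, 44, None, 30, None, 47, 17]
Compute height bottom-up (empty subtree = -1):
  height(17) = 1 + max(-1, -1) = 0
  height(30) = 1 + max(0, -1) = 1
  height(10) = 1 + max(-1, 1) = 2
  height(47) = 1 + max(-1, -1) = 0
  height(44) = 1 + max(-1, 0) = 1
  height(33) = 1 + max(2, 1) = 3
  height(9) = 1 + max(-1, 3) = 4
Height = 4


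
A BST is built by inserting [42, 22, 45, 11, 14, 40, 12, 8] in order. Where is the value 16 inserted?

Starting tree (level order): [42, 22, 45, 11, 40, None, None, 8, 14, None, None, None, None, 12]
Insertion path: 42 -> 22 -> 11 -> 14
Result: insert 16 as right child of 14
Final tree (level order): [42, 22, 45, 11, 40, None, None, 8, 14, None, None, None, None, 12, 16]


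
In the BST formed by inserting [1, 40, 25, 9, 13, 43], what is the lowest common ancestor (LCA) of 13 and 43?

Tree insertion order: [1, 40, 25, 9, 13, 43]
Tree (level-order array): [1, None, 40, 25, 43, 9, None, None, None, None, 13]
In a BST, the LCA of p=13, q=43 is the first node v on the
root-to-leaf path with p <= v <= q (go left if both < v, right if both > v).
Walk from root:
  at 1: both 13 and 43 > 1, go right
  at 40: 13 <= 40 <= 43, this is the LCA
LCA = 40


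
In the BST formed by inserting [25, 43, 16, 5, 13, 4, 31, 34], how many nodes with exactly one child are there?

Tree built from: [25, 43, 16, 5, 13, 4, 31, 34]
Tree (level-order array): [25, 16, 43, 5, None, 31, None, 4, 13, None, 34]
Rule: These are nodes with exactly 1 non-null child.
Per-node child counts:
  node 25: 2 child(ren)
  node 16: 1 child(ren)
  node 5: 2 child(ren)
  node 4: 0 child(ren)
  node 13: 0 child(ren)
  node 43: 1 child(ren)
  node 31: 1 child(ren)
  node 34: 0 child(ren)
Matching nodes: [16, 43, 31]
Count of nodes with exactly one child: 3


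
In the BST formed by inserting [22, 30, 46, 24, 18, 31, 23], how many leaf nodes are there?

Tree built from: [22, 30, 46, 24, 18, 31, 23]
Tree (level-order array): [22, 18, 30, None, None, 24, 46, 23, None, 31]
Rule: A leaf has 0 children.
Per-node child counts:
  node 22: 2 child(ren)
  node 18: 0 child(ren)
  node 30: 2 child(ren)
  node 24: 1 child(ren)
  node 23: 0 child(ren)
  node 46: 1 child(ren)
  node 31: 0 child(ren)
Matching nodes: [18, 23, 31]
Count of leaf nodes: 3


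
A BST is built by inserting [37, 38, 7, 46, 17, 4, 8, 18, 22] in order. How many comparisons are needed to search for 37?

Search path for 37: 37
Found: True
Comparisons: 1


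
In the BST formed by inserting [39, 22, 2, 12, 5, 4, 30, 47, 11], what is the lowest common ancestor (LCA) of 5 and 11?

Tree insertion order: [39, 22, 2, 12, 5, 4, 30, 47, 11]
Tree (level-order array): [39, 22, 47, 2, 30, None, None, None, 12, None, None, 5, None, 4, 11]
In a BST, the LCA of p=5, q=11 is the first node v on the
root-to-leaf path with p <= v <= q (go left if both < v, right if both > v).
Walk from root:
  at 39: both 5 and 11 < 39, go left
  at 22: both 5 and 11 < 22, go left
  at 2: both 5 and 11 > 2, go right
  at 12: both 5 and 11 < 12, go left
  at 5: 5 <= 5 <= 11, this is the LCA
LCA = 5


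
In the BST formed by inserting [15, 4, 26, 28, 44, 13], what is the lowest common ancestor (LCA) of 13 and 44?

Tree insertion order: [15, 4, 26, 28, 44, 13]
Tree (level-order array): [15, 4, 26, None, 13, None, 28, None, None, None, 44]
In a BST, the LCA of p=13, q=44 is the first node v on the
root-to-leaf path with p <= v <= q (go left if both < v, right if both > v).
Walk from root:
  at 15: 13 <= 15 <= 44, this is the LCA
LCA = 15


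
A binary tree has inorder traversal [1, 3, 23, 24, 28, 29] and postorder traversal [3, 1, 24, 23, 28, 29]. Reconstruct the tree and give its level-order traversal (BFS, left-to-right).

Inorder:   [1, 3, 23, 24, 28, 29]
Postorder: [3, 1, 24, 23, 28, 29]
Algorithm: postorder visits root last, so walk postorder right-to-left;
each value is the root of the current inorder slice — split it at that
value, recurse on the right subtree first, then the left.
Recursive splits:
  root=29; inorder splits into left=[1, 3, 23, 24, 28], right=[]
  root=28; inorder splits into left=[1, 3, 23, 24], right=[]
  root=23; inorder splits into left=[1, 3], right=[24]
  root=24; inorder splits into left=[], right=[]
  root=1; inorder splits into left=[], right=[3]
  root=3; inorder splits into left=[], right=[]
Reconstructed level-order: [29, 28, 23, 1, 24, 3]


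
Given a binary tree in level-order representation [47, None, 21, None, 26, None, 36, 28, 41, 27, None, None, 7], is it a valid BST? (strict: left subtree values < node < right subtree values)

Level-order array: [47, None, 21, None, 26, None, 36, 28, 41, 27, None, None, 7]
Validate using subtree bounds (lo, hi): at each node, require lo < value < hi,
then recurse left with hi=value and right with lo=value.
Preorder trace (stopping at first violation):
  at node 47 with bounds (-inf, +inf): OK
  at node 21 with bounds (47, +inf): VIOLATION
Node 21 violates its bound: not (47 < 21 < +inf).
Result: Not a valid BST


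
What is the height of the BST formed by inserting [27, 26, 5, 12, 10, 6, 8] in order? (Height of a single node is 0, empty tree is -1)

Insertion order: [27, 26, 5, 12, 10, 6, 8]
Tree (level-order array): [27, 26, None, 5, None, None, 12, 10, None, 6, None, None, 8]
Compute height bottom-up (empty subtree = -1):
  height(8) = 1 + max(-1, -1) = 0
  height(6) = 1 + max(-1, 0) = 1
  height(10) = 1 + max(1, -1) = 2
  height(12) = 1 + max(2, -1) = 3
  height(5) = 1 + max(-1, 3) = 4
  height(26) = 1 + max(4, -1) = 5
  height(27) = 1 + max(5, -1) = 6
Height = 6


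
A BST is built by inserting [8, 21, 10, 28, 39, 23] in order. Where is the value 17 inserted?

Starting tree (level order): [8, None, 21, 10, 28, None, None, 23, 39]
Insertion path: 8 -> 21 -> 10
Result: insert 17 as right child of 10
Final tree (level order): [8, None, 21, 10, 28, None, 17, 23, 39]


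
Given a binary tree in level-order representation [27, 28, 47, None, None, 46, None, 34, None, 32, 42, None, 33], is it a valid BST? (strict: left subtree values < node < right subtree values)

Level-order array: [27, 28, 47, None, None, 46, None, 34, None, 32, 42, None, 33]
Validate using subtree bounds (lo, hi): at each node, require lo < value < hi,
then recurse left with hi=value and right with lo=value.
Preorder trace (stopping at first violation):
  at node 27 with bounds (-inf, +inf): OK
  at node 28 with bounds (-inf, 27): VIOLATION
Node 28 violates its bound: not (-inf < 28 < 27).
Result: Not a valid BST


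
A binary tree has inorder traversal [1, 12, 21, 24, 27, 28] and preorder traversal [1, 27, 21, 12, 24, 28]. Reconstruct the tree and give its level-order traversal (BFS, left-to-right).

Inorder:  [1, 12, 21, 24, 27, 28]
Preorder: [1, 27, 21, 12, 24, 28]
Algorithm: preorder visits root first, so consume preorder in order;
for each root, split the current inorder slice at that value into
left-subtree inorder and right-subtree inorder, then recurse.
Recursive splits:
  root=1; inorder splits into left=[], right=[12, 21, 24, 27, 28]
  root=27; inorder splits into left=[12, 21, 24], right=[28]
  root=21; inorder splits into left=[12], right=[24]
  root=12; inorder splits into left=[], right=[]
  root=24; inorder splits into left=[], right=[]
  root=28; inorder splits into left=[], right=[]
Reconstructed level-order: [1, 27, 21, 28, 12, 24]


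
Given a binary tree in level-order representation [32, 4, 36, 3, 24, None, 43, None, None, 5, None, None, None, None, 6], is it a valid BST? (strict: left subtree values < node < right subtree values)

Level-order array: [32, 4, 36, 3, 24, None, 43, None, None, 5, None, None, None, None, 6]
Validate using subtree bounds (lo, hi): at each node, require lo < value < hi,
then recurse left with hi=value and right with lo=value.
Preorder trace (stopping at first violation):
  at node 32 with bounds (-inf, +inf): OK
  at node 4 with bounds (-inf, 32): OK
  at node 3 with bounds (-inf, 4): OK
  at node 24 with bounds (4, 32): OK
  at node 5 with bounds (4, 24): OK
  at node 6 with bounds (5, 24): OK
  at node 36 with bounds (32, +inf): OK
  at node 43 with bounds (36, +inf): OK
No violation found at any node.
Result: Valid BST


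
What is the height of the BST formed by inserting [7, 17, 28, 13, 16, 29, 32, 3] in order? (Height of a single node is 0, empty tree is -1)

Insertion order: [7, 17, 28, 13, 16, 29, 32, 3]
Tree (level-order array): [7, 3, 17, None, None, 13, 28, None, 16, None, 29, None, None, None, 32]
Compute height bottom-up (empty subtree = -1):
  height(3) = 1 + max(-1, -1) = 0
  height(16) = 1 + max(-1, -1) = 0
  height(13) = 1 + max(-1, 0) = 1
  height(32) = 1 + max(-1, -1) = 0
  height(29) = 1 + max(-1, 0) = 1
  height(28) = 1 + max(-1, 1) = 2
  height(17) = 1 + max(1, 2) = 3
  height(7) = 1 + max(0, 3) = 4
Height = 4


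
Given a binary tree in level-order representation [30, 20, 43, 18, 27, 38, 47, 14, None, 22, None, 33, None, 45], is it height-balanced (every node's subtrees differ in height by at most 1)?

Tree (level-order array): [30, 20, 43, 18, 27, 38, 47, 14, None, 22, None, 33, None, 45]
Definition: a tree is height-balanced if, at every node, |h(left) - h(right)| <= 1 (empty subtree has height -1).
Bottom-up per-node check:
  node 14: h_left=-1, h_right=-1, diff=0 [OK], height=0
  node 18: h_left=0, h_right=-1, diff=1 [OK], height=1
  node 22: h_left=-1, h_right=-1, diff=0 [OK], height=0
  node 27: h_left=0, h_right=-1, diff=1 [OK], height=1
  node 20: h_left=1, h_right=1, diff=0 [OK], height=2
  node 33: h_left=-1, h_right=-1, diff=0 [OK], height=0
  node 38: h_left=0, h_right=-1, diff=1 [OK], height=1
  node 45: h_left=-1, h_right=-1, diff=0 [OK], height=0
  node 47: h_left=0, h_right=-1, diff=1 [OK], height=1
  node 43: h_left=1, h_right=1, diff=0 [OK], height=2
  node 30: h_left=2, h_right=2, diff=0 [OK], height=3
All nodes satisfy the balance condition.
Result: Balanced


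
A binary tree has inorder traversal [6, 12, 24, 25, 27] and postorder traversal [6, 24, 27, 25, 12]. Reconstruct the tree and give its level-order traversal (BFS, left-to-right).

Inorder:   [6, 12, 24, 25, 27]
Postorder: [6, 24, 27, 25, 12]
Algorithm: postorder visits root last, so walk postorder right-to-left;
each value is the root of the current inorder slice — split it at that
value, recurse on the right subtree first, then the left.
Recursive splits:
  root=12; inorder splits into left=[6], right=[24, 25, 27]
  root=25; inorder splits into left=[24], right=[27]
  root=27; inorder splits into left=[], right=[]
  root=24; inorder splits into left=[], right=[]
  root=6; inorder splits into left=[], right=[]
Reconstructed level-order: [12, 6, 25, 24, 27]


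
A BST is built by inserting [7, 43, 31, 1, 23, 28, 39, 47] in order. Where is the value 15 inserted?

Starting tree (level order): [7, 1, 43, None, None, 31, 47, 23, 39, None, None, None, 28]
Insertion path: 7 -> 43 -> 31 -> 23
Result: insert 15 as left child of 23
Final tree (level order): [7, 1, 43, None, None, 31, 47, 23, 39, None, None, 15, 28]


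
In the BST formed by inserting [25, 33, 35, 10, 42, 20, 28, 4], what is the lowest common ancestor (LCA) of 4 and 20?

Tree insertion order: [25, 33, 35, 10, 42, 20, 28, 4]
Tree (level-order array): [25, 10, 33, 4, 20, 28, 35, None, None, None, None, None, None, None, 42]
In a BST, the LCA of p=4, q=20 is the first node v on the
root-to-leaf path with p <= v <= q (go left if both < v, right if both > v).
Walk from root:
  at 25: both 4 and 20 < 25, go left
  at 10: 4 <= 10 <= 20, this is the LCA
LCA = 10


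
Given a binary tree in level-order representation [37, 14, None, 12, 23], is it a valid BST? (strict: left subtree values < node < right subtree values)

Level-order array: [37, 14, None, 12, 23]
Validate using subtree bounds (lo, hi): at each node, require lo < value < hi,
then recurse left with hi=value and right with lo=value.
Preorder trace (stopping at first violation):
  at node 37 with bounds (-inf, +inf): OK
  at node 14 with bounds (-inf, 37): OK
  at node 12 with bounds (-inf, 14): OK
  at node 23 with bounds (14, 37): OK
No violation found at any node.
Result: Valid BST


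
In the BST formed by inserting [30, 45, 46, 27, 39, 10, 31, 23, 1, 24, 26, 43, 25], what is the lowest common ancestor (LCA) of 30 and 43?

Tree insertion order: [30, 45, 46, 27, 39, 10, 31, 23, 1, 24, 26, 43, 25]
Tree (level-order array): [30, 27, 45, 10, None, 39, 46, 1, 23, 31, 43, None, None, None, None, None, 24, None, None, None, None, None, 26, 25]
In a BST, the LCA of p=30, q=43 is the first node v on the
root-to-leaf path with p <= v <= q (go left if both < v, right if both > v).
Walk from root:
  at 30: 30 <= 30 <= 43, this is the LCA
LCA = 30


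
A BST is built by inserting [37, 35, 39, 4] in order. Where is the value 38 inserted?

Starting tree (level order): [37, 35, 39, 4]
Insertion path: 37 -> 39
Result: insert 38 as left child of 39
Final tree (level order): [37, 35, 39, 4, None, 38]


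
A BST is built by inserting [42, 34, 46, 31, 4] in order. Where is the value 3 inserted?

Starting tree (level order): [42, 34, 46, 31, None, None, None, 4]
Insertion path: 42 -> 34 -> 31 -> 4
Result: insert 3 as left child of 4
Final tree (level order): [42, 34, 46, 31, None, None, None, 4, None, 3]


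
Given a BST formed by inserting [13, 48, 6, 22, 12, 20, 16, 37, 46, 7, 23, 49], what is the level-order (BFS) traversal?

Tree insertion order: [13, 48, 6, 22, 12, 20, 16, 37, 46, 7, 23, 49]
Tree (level-order array): [13, 6, 48, None, 12, 22, 49, 7, None, 20, 37, None, None, None, None, 16, None, 23, 46]
BFS from the root, enqueuing left then right child of each popped node:
  queue [13] -> pop 13, enqueue [6, 48], visited so far: [13]
  queue [6, 48] -> pop 6, enqueue [12], visited so far: [13, 6]
  queue [48, 12] -> pop 48, enqueue [22, 49], visited so far: [13, 6, 48]
  queue [12, 22, 49] -> pop 12, enqueue [7], visited so far: [13, 6, 48, 12]
  queue [22, 49, 7] -> pop 22, enqueue [20, 37], visited so far: [13, 6, 48, 12, 22]
  queue [49, 7, 20, 37] -> pop 49, enqueue [none], visited so far: [13, 6, 48, 12, 22, 49]
  queue [7, 20, 37] -> pop 7, enqueue [none], visited so far: [13, 6, 48, 12, 22, 49, 7]
  queue [20, 37] -> pop 20, enqueue [16], visited so far: [13, 6, 48, 12, 22, 49, 7, 20]
  queue [37, 16] -> pop 37, enqueue [23, 46], visited so far: [13, 6, 48, 12, 22, 49, 7, 20, 37]
  queue [16, 23, 46] -> pop 16, enqueue [none], visited so far: [13, 6, 48, 12, 22, 49, 7, 20, 37, 16]
  queue [23, 46] -> pop 23, enqueue [none], visited so far: [13, 6, 48, 12, 22, 49, 7, 20, 37, 16, 23]
  queue [46] -> pop 46, enqueue [none], visited so far: [13, 6, 48, 12, 22, 49, 7, 20, 37, 16, 23, 46]
Result: [13, 6, 48, 12, 22, 49, 7, 20, 37, 16, 23, 46]


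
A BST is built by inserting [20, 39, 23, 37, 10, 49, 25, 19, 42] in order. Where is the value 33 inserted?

Starting tree (level order): [20, 10, 39, None, 19, 23, 49, None, None, None, 37, 42, None, 25]
Insertion path: 20 -> 39 -> 23 -> 37 -> 25
Result: insert 33 as right child of 25
Final tree (level order): [20, 10, 39, None, 19, 23, 49, None, None, None, 37, 42, None, 25, None, None, None, None, 33]


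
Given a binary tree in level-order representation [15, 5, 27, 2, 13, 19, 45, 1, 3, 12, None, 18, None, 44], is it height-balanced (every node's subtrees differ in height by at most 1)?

Tree (level-order array): [15, 5, 27, 2, 13, 19, 45, 1, 3, 12, None, 18, None, 44]
Definition: a tree is height-balanced if, at every node, |h(left) - h(right)| <= 1 (empty subtree has height -1).
Bottom-up per-node check:
  node 1: h_left=-1, h_right=-1, diff=0 [OK], height=0
  node 3: h_left=-1, h_right=-1, diff=0 [OK], height=0
  node 2: h_left=0, h_right=0, diff=0 [OK], height=1
  node 12: h_left=-1, h_right=-1, diff=0 [OK], height=0
  node 13: h_left=0, h_right=-1, diff=1 [OK], height=1
  node 5: h_left=1, h_right=1, diff=0 [OK], height=2
  node 18: h_left=-1, h_right=-1, diff=0 [OK], height=0
  node 19: h_left=0, h_right=-1, diff=1 [OK], height=1
  node 44: h_left=-1, h_right=-1, diff=0 [OK], height=0
  node 45: h_left=0, h_right=-1, diff=1 [OK], height=1
  node 27: h_left=1, h_right=1, diff=0 [OK], height=2
  node 15: h_left=2, h_right=2, diff=0 [OK], height=3
All nodes satisfy the balance condition.
Result: Balanced


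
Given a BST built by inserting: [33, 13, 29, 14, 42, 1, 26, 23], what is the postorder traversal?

Tree insertion order: [33, 13, 29, 14, 42, 1, 26, 23]
Tree (level-order array): [33, 13, 42, 1, 29, None, None, None, None, 14, None, None, 26, 23]
Postorder traversal: [1, 23, 26, 14, 29, 13, 42, 33]


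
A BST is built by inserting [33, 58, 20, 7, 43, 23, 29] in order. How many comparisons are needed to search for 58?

Search path for 58: 33 -> 58
Found: True
Comparisons: 2


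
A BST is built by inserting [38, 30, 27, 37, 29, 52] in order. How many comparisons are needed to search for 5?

Search path for 5: 38 -> 30 -> 27
Found: False
Comparisons: 3


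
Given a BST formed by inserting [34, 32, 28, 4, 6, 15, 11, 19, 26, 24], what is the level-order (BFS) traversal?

Tree insertion order: [34, 32, 28, 4, 6, 15, 11, 19, 26, 24]
Tree (level-order array): [34, 32, None, 28, None, 4, None, None, 6, None, 15, 11, 19, None, None, None, 26, 24]
BFS from the root, enqueuing left then right child of each popped node:
  queue [34] -> pop 34, enqueue [32], visited so far: [34]
  queue [32] -> pop 32, enqueue [28], visited so far: [34, 32]
  queue [28] -> pop 28, enqueue [4], visited so far: [34, 32, 28]
  queue [4] -> pop 4, enqueue [6], visited so far: [34, 32, 28, 4]
  queue [6] -> pop 6, enqueue [15], visited so far: [34, 32, 28, 4, 6]
  queue [15] -> pop 15, enqueue [11, 19], visited so far: [34, 32, 28, 4, 6, 15]
  queue [11, 19] -> pop 11, enqueue [none], visited so far: [34, 32, 28, 4, 6, 15, 11]
  queue [19] -> pop 19, enqueue [26], visited so far: [34, 32, 28, 4, 6, 15, 11, 19]
  queue [26] -> pop 26, enqueue [24], visited so far: [34, 32, 28, 4, 6, 15, 11, 19, 26]
  queue [24] -> pop 24, enqueue [none], visited so far: [34, 32, 28, 4, 6, 15, 11, 19, 26, 24]
Result: [34, 32, 28, 4, 6, 15, 11, 19, 26, 24]


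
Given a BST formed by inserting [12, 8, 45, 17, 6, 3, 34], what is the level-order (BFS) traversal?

Tree insertion order: [12, 8, 45, 17, 6, 3, 34]
Tree (level-order array): [12, 8, 45, 6, None, 17, None, 3, None, None, 34]
BFS from the root, enqueuing left then right child of each popped node:
  queue [12] -> pop 12, enqueue [8, 45], visited so far: [12]
  queue [8, 45] -> pop 8, enqueue [6], visited so far: [12, 8]
  queue [45, 6] -> pop 45, enqueue [17], visited so far: [12, 8, 45]
  queue [6, 17] -> pop 6, enqueue [3], visited so far: [12, 8, 45, 6]
  queue [17, 3] -> pop 17, enqueue [34], visited so far: [12, 8, 45, 6, 17]
  queue [3, 34] -> pop 3, enqueue [none], visited so far: [12, 8, 45, 6, 17, 3]
  queue [34] -> pop 34, enqueue [none], visited so far: [12, 8, 45, 6, 17, 3, 34]
Result: [12, 8, 45, 6, 17, 3, 34]


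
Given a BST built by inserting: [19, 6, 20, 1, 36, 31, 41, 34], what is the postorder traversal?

Tree insertion order: [19, 6, 20, 1, 36, 31, 41, 34]
Tree (level-order array): [19, 6, 20, 1, None, None, 36, None, None, 31, 41, None, 34]
Postorder traversal: [1, 6, 34, 31, 41, 36, 20, 19]


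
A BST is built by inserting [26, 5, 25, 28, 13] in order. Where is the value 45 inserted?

Starting tree (level order): [26, 5, 28, None, 25, None, None, 13]
Insertion path: 26 -> 28
Result: insert 45 as right child of 28
Final tree (level order): [26, 5, 28, None, 25, None, 45, 13]


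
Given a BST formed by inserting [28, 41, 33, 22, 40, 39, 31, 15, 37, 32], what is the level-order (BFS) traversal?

Tree insertion order: [28, 41, 33, 22, 40, 39, 31, 15, 37, 32]
Tree (level-order array): [28, 22, 41, 15, None, 33, None, None, None, 31, 40, None, 32, 39, None, None, None, 37]
BFS from the root, enqueuing left then right child of each popped node:
  queue [28] -> pop 28, enqueue [22, 41], visited so far: [28]
  queue [22, 41] -> pop 22, enqueue [15], visited so far: [28, 22]
  queue [41, 15] -> pop 41, enqueue [33], visited so far: [28, 22, 41]
  queue [15, 33] -> pop 15, enqueue [none], visited so far: [28, 22, 41, 15]
  queue [33] -> pop 33, enqueue [31, 40], visited so far: [28, 22, 41, 15, 33]
  queue [31, 40] -> pop 31, enqueue [32], visited so far: [28, 22, 41, 15, 33, 31]
  queue [40, 32] -> pop 40, enqueue [39], visited so far: [28, 22, 41, 15, 33, 31, 40]
  queue [32, 39] -> pop 32, enqueue [none], visited so far: [28, 22, 41, 15, 33, 31, 40, 32]
  queue [39] -> pop 39, enqueue [37], visited so far: [28, 22, 41, 15, 33, 31, 40, 32, 39]
  queue [37] -> pop 37, enqueue [none], visited so far: [28, 22, 41, 15, 33, 31, 40, 32, 39, 37]
Result: [28, 22, 41, 15, 33, 31, 40, 32, 39, 37]


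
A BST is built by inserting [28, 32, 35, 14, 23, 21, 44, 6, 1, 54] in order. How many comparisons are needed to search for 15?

Search path for 15: 28 -> 14 -> 23 -> 21
Found: False
Comparisons: 4


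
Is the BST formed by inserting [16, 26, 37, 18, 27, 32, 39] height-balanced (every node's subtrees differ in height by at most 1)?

Tree (level-order array): [16, None, 26, 18, 37, None, None, 27, 39, None, 32]
Definition: a tree is height-balanced if, at every node, |h(left) - h(right)| <= 1 (empty subtree has height -1).
Bottom-up per-node check:
  node 18: h_left=-1, h_right=-1, diff=0 [OK], height=0
  node 32: h_left=-1, h_right=-1, diff=0 [OK], height=0
  node 27: h_left=-1, h_right=0, diff=1 [OK], height=1
  node 39: h_left=-1, h_right=-1, diff=0 [OK], height=0
  node 37: h_left=1, h_right=0, diff=1 [OK], height=2
  node 26: h_left=0, h_right=2, diff=2 [FAIL (|0-2|=2 > 1)], height=3
  node 16: h_left=-1, h_right=3, diff=4 [FAIL (|-1-3|=4 > 1)], height=4
Node 26 violates the condition: |0 - 2| = 2 > 1.
Result: Not balanced


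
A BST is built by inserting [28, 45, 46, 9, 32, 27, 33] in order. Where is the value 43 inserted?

Starting tree (level order): [28, 9, 45, None, 27, 32, 46, None, None, None, 33]
Insertion path: 28 -> 45 -> 32 -> 33
Result: insert 43 as right child of 33
Final tree (level order): [28, 9, 45, None, 27, 32, 46, None, None, None, 33, None, None, None, 43]


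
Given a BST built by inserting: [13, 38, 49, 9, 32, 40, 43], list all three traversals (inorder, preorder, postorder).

Tree insertion order: [13, 38, 49, 9, 32, 40, 43]
Tree (level-order array): [13, 9, 38, None, None, 32, 49, None, None, 40, None, None, 43]
Inorder (L, root, R): [9, 13, 32, 38, 40, 43, 49]
Preorder (root, L, R): [13, 9, 38, 32, 49, 40, 43]
Postorder (L, R, root): [9, 32, 43, 40, 49, 38, 13]


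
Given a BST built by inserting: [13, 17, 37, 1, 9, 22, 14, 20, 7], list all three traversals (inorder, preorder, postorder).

Tree insertion order: [13, 17, 37, 1, 9, 22, 14, 20, 7]
Tree (level-order array): [13, 1, 17, None, 9, 14, 37, 7, None, None, None, 22, None, None, None, 20]
Inorder (L, root, R): [1, 7, 9, 13, 14, 17, 20, 22, 37]
Preorder (root, L, R): [13, 1, 9, 7, 17, 14, 37, 22, 20]
Postorder (L, R, root): [7, 9, 1, 14, 20, 22, 37, 17, 13]


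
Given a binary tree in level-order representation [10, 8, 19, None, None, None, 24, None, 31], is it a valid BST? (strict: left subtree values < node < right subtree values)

Level-order array: [10, 8, 19, None, None, None, 24, None, 31]
Validate using subtree bounds (lo, hi): at each node, require lo < value < hi,
then recurse left with hi=value and right with lo=value.
Preorder trace (stopping at first violation):
  at node 10 with bounds (-inf, +inf): OK
  at node 8 with bounds (-inf, 10): OK
  at node 19 with bounds (10, +inf): OK
  at node 24 with bounds (19, +inf): OK
  at node 31 with bounds (24, +inf): OK
No violation found at any node.
Result: Valid BST


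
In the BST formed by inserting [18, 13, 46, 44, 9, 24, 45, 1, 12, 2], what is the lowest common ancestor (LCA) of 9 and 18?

Tree insertion order: [18, 13, 46, 44, 9, 24, 45, 1, 12, 2]
Tree (level-order array): [18, 13, 46, 9, None, 44, None, 1, 12, 24, 45, None, 2]
In a BST, the LCA of p=9, q=18 is the first node v on the
root-to-leaf path with p <= v <= q (go left if both < v, right if both > v).
Walk from root:
  at 18: 9 <= 18 <= 18, this is the LCA
LCA = 18


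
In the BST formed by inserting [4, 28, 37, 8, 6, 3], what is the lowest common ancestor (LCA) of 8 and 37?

Tree insertion order: [4, 28, 37, 8, 6, 3]
Tree (level-order array): [4, 3, 28, None, None, 8, 37, 6]
In a BST, the LCA of p=8, q=37 is the first node v on the
root-to-leaf path with p <= v <= q (go left if both < v, right if both > v).
Walk from root:
  at 4: both 8 and 37 > 4, go right
  at 28: 8 <= 28 <= 37, this is the LCA
LCA = 28


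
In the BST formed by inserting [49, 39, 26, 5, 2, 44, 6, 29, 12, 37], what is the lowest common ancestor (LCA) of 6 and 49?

Tree insertion order: [49, 39, 26, 5, 2, 44, 6, 29, 12, 37]
Tree (level-order array): [49, 39, None, 26, 44, 5, 29, None, None, 2, 6, None, 37, None, None, None, 12]
In a BST, the LCA of p=6, q=49 is the first node v on the
root-to-leaf path with p <= v <= q (go left if both < v, right if both > v).
Walk from root:
  at 49: 6 <= 49 <= 49, this is the LCA
LCA = 49


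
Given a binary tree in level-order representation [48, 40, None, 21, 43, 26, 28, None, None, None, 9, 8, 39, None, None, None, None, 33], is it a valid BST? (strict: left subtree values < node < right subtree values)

Level-order array: [48, 40, None, 21, 43, 26, 28, None, None, None, 9, 8, 39, None, None, None, None, 33]
Validate using subtree bounds (lo, hi): at each node, require lo < value < hi,
then recurse left with hi=value and right with lo=value.
Preorder trace (stopping at first violation):
  at node 48 with bounds (-inf, +inf): OK
  at node 40 with bounds (-inf, 48): OK
  at node 21 with bounds (-inf, 40): OK
  at node 26 with bounds (-inf, 21): VIOLATION
Node 26 violates its bound: not (-inf < 26 < 21).
Result: Not a valid BST


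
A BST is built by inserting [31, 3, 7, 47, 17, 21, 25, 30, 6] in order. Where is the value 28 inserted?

Starting tree (level order): [31, 3, 47, None, 7, None, None, 6, 17, None, None, None, 21, None, 25, None, 30]
Insertion path: 31 -> 3 -> 7 -> 17 -> 21 -> 25 -> 30
Result: insert 28 as left child of 30
Final tree (level order): [31, 3, 47, None, 7, None, None, 6, 17, None, None, None, 21, None, 25, None, 30, 28]


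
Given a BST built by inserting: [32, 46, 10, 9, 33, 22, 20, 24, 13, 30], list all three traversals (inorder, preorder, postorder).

Tree insertion order: [32, 46, 10, 9, 33, 22, 20, 24, 13, 30]
Tree (level-order array): [32, 10, 46, 9, 22, 33, None, None, None, 20, 24, None, None, 13, None, None, 30]
Inorder (L, root, R): [9, 10, 13, 20, 22, 24, 30, 32, 33, 46]
Preorder (root, L, R): [32, 10, 9, 22, 20, 13, 24, 30, 46, 33]
Postorder (L, R, root): [9, 13, 20, 30, 24, 22, 10, 33, 46, 32]


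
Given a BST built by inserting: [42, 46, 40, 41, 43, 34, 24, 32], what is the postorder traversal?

Tree insertion order: [42, 46, 40, 41, 43, 34, 24, 32]
Tree (level-order array): [42, 40, 46, 34, 41, 43, None, 24, None, None, None, None, None, None, 32]
Postorder traversal: [32, 24, 34, 41, 40, 43, 46, 42]


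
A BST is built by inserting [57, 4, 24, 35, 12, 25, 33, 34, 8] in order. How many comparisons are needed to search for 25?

Search path for 25: 57 -> 4 -> 24 -> 35 -> 25
Found: True
Comparisons: 5


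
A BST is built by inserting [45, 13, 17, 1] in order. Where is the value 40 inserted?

Starting tree (level order): [45, 13, None, 1, 17]
Insertion path: 45 -> 13 -> 17
Result: insert 40 as right child of 17
Final tree (level order): [45, 13, None, 1, 17, None, None, None, 40]


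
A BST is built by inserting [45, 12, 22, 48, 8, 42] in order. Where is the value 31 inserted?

Starting tree (level order): [45, 12, 48, 8, 22, None, None, None, None, None, 42]
Insertion path: 45 -> 12 -> 22 -> 42
Result: insert 31 as left child of 42
Final tree (level order): [45, 12, 48, 8, 22, None, None, None, None, None, 42, 31]


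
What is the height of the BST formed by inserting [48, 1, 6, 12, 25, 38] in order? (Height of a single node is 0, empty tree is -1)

Insertion order: [48, 1, 6, 12, 25, 38]
Tree (level-order array): [48, 1, None, None, 6, None, 12, None, 25, None, 38]
Compute height bottom-up (empty subtree = -1):
  height(38) = 1 + max(-1, -1) = 0
  height(25) = 1 + max(-1, 0) = 1
  height(12) = 1 + max(-1, 1) = 2
  height(6) = 1 + max(-1, 2) = 3
  height(1) = 1 + max(-1, 3) = 4
  height(48) = 1 + max(4, -1) = 5
Height = 5


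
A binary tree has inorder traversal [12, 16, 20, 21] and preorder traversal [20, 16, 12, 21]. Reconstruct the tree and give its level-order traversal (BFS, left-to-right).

Inorder:  [12, 16, 20, 21]
Preorder: [20, 16, 12, 21]
Algorithm: preorder visits root first, so consume preorder in order;
for each root, split the current inorder slice at that value into
left-subtree inorder and right-subtree inorder, then recurse.
Recursive splits:
  root=20; inorder splits into left=[12, 16], right=[21]
  root=16; inorder splits into left=[12], right=[]
  root=12; inorder splits into left=[], right=[]
  root=21; inorder splits into left=[], right=[]
Reconstructed level-order: [20, 16, 21, 12]


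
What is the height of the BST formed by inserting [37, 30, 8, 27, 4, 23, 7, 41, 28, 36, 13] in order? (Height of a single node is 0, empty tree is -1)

Insertion order: [37, 30, 8, 27, 4, 23, 7, 41, 28, 36, 13]
Tree (level-order array): [37, 30, 41, 8, 36, None, None, 4, 27, None, None, None, 7, 23, 28, None, None, 13]
Compute height bottom-up (empty subtree = -1):
  height(7) = 1 + max(-1, -1) = 0
  height(4) = 1 + max(-1, 0) = 1
  height(13) = 1 + max(-1, -1) = 0
  height(23) = 1 + max(0, -1) = 1
  height(28) = 1 + max(-1, -1) = 0
  height(27) = 1 + max(1, 0) = 2
  height(8) = 1 + max(1, 2) = 3
  height(36) = 1 + max(-1, -1) = 0
  height(30) = 1 + max(3, 0) = 4
  height(41) = 1 + max(-1, -1) = 0
  height(37) = 1 + max(4, 0) = 5
Height = 5


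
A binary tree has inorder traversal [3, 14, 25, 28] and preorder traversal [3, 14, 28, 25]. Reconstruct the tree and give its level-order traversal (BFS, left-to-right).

Inorder:  [3, 14, 25, 28]
Preorder: [3, 14, 28, 25]
Algorithm: preorder visits root first, so consume preorder in order;
for each root, split the current inorder slice at that value into
left-subtree inorder and right-subtree inorder, then recurse.
Recursive splits:
  root=3; inorder splits into left=[], right=[14, 25, 28]
  root=14; inorder splits into left=[], right=[25, 28]
  root=28; inorder splits into left=[25], right=[]
  root=25; inorder splits into left=[], right=[]
Reconstructed level-order: [3, 14, 28, 25]


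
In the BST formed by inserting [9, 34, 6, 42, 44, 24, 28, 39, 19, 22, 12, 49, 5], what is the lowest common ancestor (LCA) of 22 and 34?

Tree insertion order: [9, 34, 6, 42, 44, 24, 28, 39, 19, 22, 12, 49, 5]
Tree (level-order array): [9, 6, 34, 5, None, 24, 42, None, None, 19, 28, 39, 44, 12, 22, None, None, None, None, None, 49]
In a BST, the LCA of p=22, q=34 is the first node v on the
root-to-leaf path with p <= v <= q (go left if both < v, right if both > v).
Walk from root:
  at 9: both 22 and 34 > 9, go right
  at 34: 22 <= 34 <= 34, this is the LCA
LCA = 34


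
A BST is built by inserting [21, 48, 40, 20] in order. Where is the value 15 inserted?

Starting tree (level order): [21, 20, 48, None, None, 40]
Insertion path: 21 -> 20
Result: insert 15 as left child of 20
Final tree (level order): [21, 20, 48, 15, None, 40]


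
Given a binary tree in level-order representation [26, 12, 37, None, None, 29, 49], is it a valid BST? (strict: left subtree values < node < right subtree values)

Level-order array: [26, 12, 37, None, None, 29, 49]
Validate using subtree bounds (lo, hi): at each node, require lo < value < hi,
then recurse left with hi=value and right with lo=value.
Preorder trace (stopping at first violation):
  at node 26 with bounds (-inf, +inf): OK
  at node 12 with bounds (-inf, 26): OK
  at node 37 with bounds (26, +inf): OK
  at node 29 with bounds (26, 37): OK
  at node 49 with bounds (37, +inf): OK
No violation found at any node.
Result: Valid BST


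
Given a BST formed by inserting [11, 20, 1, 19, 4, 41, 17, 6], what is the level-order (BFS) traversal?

Tree insertion order: [11, 20, 1, 19, 4, 41, 17, 6]
Tree (level-order array): [11, 1, 20, None, 4, 19, 41, None, 6, 17]
BFS from the root, enqueuing left then right child of each popped node:
  queue [11] -> pop 11, enqueue [1, 20], visited so far: [11]
  queue [1, 20] -> pop 1, enqueue [4], visited so far: [11, 1]
  queue [20, 4] -> pop 20, enqueue [19, 41], visited so far: [11, 1, 20]
  queue [4, 19, 41] -> pop 4, enqueue [6], visited so far: [11, 1, 20, 4]
  queue [19, 41, 6] -> pop 19, enqueue [17], visited so far: [11, 1, 20, 4, 19]
  queue [41, 6, 17] -> pop 41, enqueue [none], visited so far: [11, 1, 20, 4, 19, 41]
  queue [6, 17] -> pop 6, enqueue [none], visited so far: [11, 1, 20, 4, 19, 41, 6]
  queue [17] -> pop 17, enqueue [none], visited so far: [11, 1, 20, 4, 19, 41, 6, 17]
Result: [11, 1, 20, 4, 19, 41, 6, 17]


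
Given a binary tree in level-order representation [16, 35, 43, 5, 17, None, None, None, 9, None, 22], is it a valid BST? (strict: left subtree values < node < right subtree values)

Level-order array: [16, 35, 43, 5, 17, None, None, None, 9, None, 22]
Validate using subtree bounds (lo, hi): at each node, require lo < value < hi,
then recurse left with hi=value and right with lo=value.
Preorder trace (stopping at first violation):
  at node 16 with bounds (-inf, +inf): OK
  at node 35 with bounds (-inf, 16): VIOLATION
Node 35 violates its bound: not (-inf < 35 < 16).
Result: Not a valid BST


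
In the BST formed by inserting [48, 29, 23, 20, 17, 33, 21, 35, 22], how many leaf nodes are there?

Tree built from: [48, 29, 23, 20, 17, 33, 21, 35, 22]
Tree (level-order array): [48, 29, None, 23, 33, 20, None, None, 35, 17, 21, None, None, None, None, None, 22]
Rule: A leaf has 0 children.
Per-node child counts:
  node 48: 1 child(ren)
  node 29: 2 child(ren)
  node 23: 1 child(ren)
  node 20: 2 child(ren)
  node 17: 0 child(ren)
  node 21: 1 child(ren)
  node 22: 0 child(ren)
  node 33: 1 child(ren)
  node 35: 0 child(ren)
Matching nodes: [17, 22, 35]
Count of leaf nodes: 3


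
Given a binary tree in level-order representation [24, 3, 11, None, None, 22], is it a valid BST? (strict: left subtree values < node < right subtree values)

Level-order array: [24, 3, 11, None, None, 22]
Validate using subtree bounds (lo, hi): at each node, require lo < value < hi,
then recurse left with hi=value and right with lo=value.
Preorder trace (stopping at first violation):
  at node 24 with bounds (-inf, +inf): OK
  at node 3 with bounds (-inf, 24): OK
  at node 11 with bounds (24, +inf): VIOLATION
Node 11 violates its bound: not (24 < 11 < +inf).
Result: Not a valid BST


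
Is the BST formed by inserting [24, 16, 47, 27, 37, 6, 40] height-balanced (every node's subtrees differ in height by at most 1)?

Tree (level-order array): [24, 16, 47, 6, None, 27, None, None, None, None, 37, None, 40]
Definition: a tree is height-balanced if, at every node, |h(left) - h(right)| <= 1 (empty subtree has height -1).
Bottom-up per-node check:
  node 6: h_left=-1, h_right=-1, diff=0 [OK], height=0
  node 16: h_left=0, h_right=-1, diff=1 [OK], height=1
  node 40: h_left=-1, h_right=-1, diff=0 [OK], height=0
  node 37: h_left=-1, h_right=0, diff=1 [OK], height=1
  node 27: h_left=-1, h_right=1, diff=2 [FAIL (|-1-1|=2 > 1)], height=2
  node 47: h_left=2, h_right=-1, diff=3 [FAIL (|2--1|=3 > 1)], height=3
  node 24: h_left=1, h_right=3, diff=2 [FAIL (|1-3|=2 > 1)], height=4
Node 27 violates the condition: |-1 - 1| = 2 > 1.
Result: Not balanced


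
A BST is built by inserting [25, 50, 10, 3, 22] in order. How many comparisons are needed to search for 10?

Search path for 10: 25 -> 10
Found: True
Comparisons: 2


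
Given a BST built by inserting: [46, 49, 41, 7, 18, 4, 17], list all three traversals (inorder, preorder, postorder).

Tree insertion order: [46, 49, 41, 7, 18, 4, 17]
Tree (level-order array): [46, 41, 49, 7, None, None, None, 4, 18, None, None, 17]
Inorder (L, root, R): [4, 7, 17, 18, 41, 46, 49]
Preorder (root, L, R): [46, 41, 7, 4, 18, 17, 49]
Postorder (L, R, root): [4, 17, 18, 7, 41, 49, 46]


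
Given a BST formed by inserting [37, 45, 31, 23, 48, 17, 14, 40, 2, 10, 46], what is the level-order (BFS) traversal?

Tree insertion order: [37, 45, 31, 23, 48, 17, 14, 40, 2, 10, 46]
Tree (level-order array): [37, 31, 45, 23, None, 40, 48, 17, None, None, None, 46, None, 14, None, None, None, 2, None, None, 10]
BFS from the root, enqueuing left then right child of each popped node:
  queue [37] -> pop 37, enqueue [31, 45], visited so far: [37]
  queue [31, 45] -> pop 31, enqueue [23], visited so far: [37, 31]
  queue [45, 23] -> pop 45, enqueue [40, 48], visited so far: [37, 31, 45]
  queue [23, 40, 48] -> pop 23, enqueue [17], visited so far: [37, 31, 45, 23]
  queue [40, 48, 17] -> pop 40, enqueue [none], visited so far: [37, 31, 45, 23, 40]
  queue [48, 17] -> pop 48, enqueue [46], visited so far: [37, 31, 45, 23, 40, 48]
  queue [17, 46] -> pop 17, enqueue [14], visited so far: [37, 31, 45, 23, 40, 48, 17]
  queue [46, 14] -> pop 46, enqueue [none], visited so far: [37, 31, 45, 23, 40, 48, 17, 46]
  queue [14] -> pop 14, enqueue [2], visited so far: [37, 31, 45, 23, 40, 48, 17, 46, 14]
  queue [2] -> pop 2, enqueue [10], visited so far: [37, 31, 45, 23, 40, 48, 17, 46, 14, 2]
  queue [10] -> pop 10, enqueue [none], visited so far: [37, 31, 45, 23, 40, 48, 17, 46, 14, 2, 10]
Result: [37, 31, 45, 23, 40, 48, 17, 46, 14, 2, 10]


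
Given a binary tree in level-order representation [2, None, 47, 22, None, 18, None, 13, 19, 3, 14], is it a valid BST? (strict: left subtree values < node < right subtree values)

Level-order array: [2, None, 47, 22, None, 18, None, 13, 19, 3, 14]
Validate using subtree bounds (lo, hi): at each node, require lo < value < hi,
then recurse left with hi=value and right with lo=value.
Preorder trace (stopping at first violation):
  at node 2 with bounds (-inf, +inf): OK
  at node 47 with bounds (2, +inf): OK
  at node 22 with bounds (2, 47): OK
  at node 18 with bounds (2, 22): OK
  at node 13 with bounds (2, 18): OK
  at node 3 with bounds (2, 13): OK
  at node 14 with bounds (13, 18): OK
  at node 19 with bounds (18, 22): OK
No violation found at any node.
Result: Valid BST
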